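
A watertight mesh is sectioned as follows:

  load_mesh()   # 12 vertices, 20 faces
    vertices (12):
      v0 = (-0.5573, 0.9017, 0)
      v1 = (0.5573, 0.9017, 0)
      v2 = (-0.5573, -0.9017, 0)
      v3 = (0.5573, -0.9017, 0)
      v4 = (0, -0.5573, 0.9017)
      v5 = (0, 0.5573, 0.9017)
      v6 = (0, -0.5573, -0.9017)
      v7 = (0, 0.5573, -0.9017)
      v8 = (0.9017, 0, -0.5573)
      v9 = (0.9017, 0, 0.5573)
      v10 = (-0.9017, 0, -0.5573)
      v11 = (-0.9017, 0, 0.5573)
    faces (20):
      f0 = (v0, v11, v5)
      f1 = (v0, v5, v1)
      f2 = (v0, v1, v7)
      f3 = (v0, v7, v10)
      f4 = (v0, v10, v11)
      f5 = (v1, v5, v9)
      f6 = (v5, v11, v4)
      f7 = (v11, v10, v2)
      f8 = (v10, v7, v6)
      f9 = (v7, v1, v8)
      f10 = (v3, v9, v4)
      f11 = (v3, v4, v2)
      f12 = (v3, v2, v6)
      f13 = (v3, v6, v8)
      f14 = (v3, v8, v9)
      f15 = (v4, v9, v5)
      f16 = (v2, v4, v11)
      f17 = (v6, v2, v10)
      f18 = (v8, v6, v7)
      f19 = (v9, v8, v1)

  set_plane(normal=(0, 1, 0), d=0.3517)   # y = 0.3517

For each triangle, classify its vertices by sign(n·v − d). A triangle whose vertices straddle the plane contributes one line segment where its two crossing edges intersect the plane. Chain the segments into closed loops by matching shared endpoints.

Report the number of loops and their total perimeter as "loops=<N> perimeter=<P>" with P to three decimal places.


Straddling triangles (10 of 20):
  (v0,v11,v5) [+-+] → (-0.76737, 0.3517, 0.33993)–(-0.332657, 0.3517, 0.774643)  len=0.6148
  (v0,v7,v10) [++-] → (-0.332657, 0.3517, -0.774643)–(-0.76737, 0.3517, -0.33993)  len=0.6148
  (v0,v10,v11) [+--] → (-0.76737, 0.3517, -0.33993)–(-0.76737, 0.3517, 0.33993)  len=0.6799
  (v1,v5,v9) [++-] → (0.332657, 0.3517, 0.774643)–(0.76737, 0.3517, 0.33993)  len=0.6148
  (v5,v11,v4) [+--] → (-0.332657, 0.3517, 0.774643)–(0, 0.3517, 0.9017)  len=0.3561
  (v10,v7,v6) [-+-] → (-0.332657, 0.3517, -0.774643)–(0, 0.3517, -0.9017)  len=0.3561
  (v7,v1,v8) [++-] → (0.76737, 0.3517, -0.33993)–(0.332657, 0.3517, -0.774643)  len=0.6148
  (v4,v9,v5) [--+] → (0.332657, 0.3517, 0.774643)–(0, 0.3517, 0.9017)  len=0.3561
  (v8,v6,v7) [--+] → (0, 0.3517, -0.9017)–(0.332657, 0.3517, -0.774643)  len=0.3561
  (v9,v8,v1) [--+] → (0.76737, 0.3517, -0.33993)–(0.76737, 0.3517, 0.33993)  len=0.6799

Chained into 1 loop(s):
  loop 1: 10 segments, perimeter = 5.2432
Total perimeter = 5.243

loops=1 perimeter=5.243


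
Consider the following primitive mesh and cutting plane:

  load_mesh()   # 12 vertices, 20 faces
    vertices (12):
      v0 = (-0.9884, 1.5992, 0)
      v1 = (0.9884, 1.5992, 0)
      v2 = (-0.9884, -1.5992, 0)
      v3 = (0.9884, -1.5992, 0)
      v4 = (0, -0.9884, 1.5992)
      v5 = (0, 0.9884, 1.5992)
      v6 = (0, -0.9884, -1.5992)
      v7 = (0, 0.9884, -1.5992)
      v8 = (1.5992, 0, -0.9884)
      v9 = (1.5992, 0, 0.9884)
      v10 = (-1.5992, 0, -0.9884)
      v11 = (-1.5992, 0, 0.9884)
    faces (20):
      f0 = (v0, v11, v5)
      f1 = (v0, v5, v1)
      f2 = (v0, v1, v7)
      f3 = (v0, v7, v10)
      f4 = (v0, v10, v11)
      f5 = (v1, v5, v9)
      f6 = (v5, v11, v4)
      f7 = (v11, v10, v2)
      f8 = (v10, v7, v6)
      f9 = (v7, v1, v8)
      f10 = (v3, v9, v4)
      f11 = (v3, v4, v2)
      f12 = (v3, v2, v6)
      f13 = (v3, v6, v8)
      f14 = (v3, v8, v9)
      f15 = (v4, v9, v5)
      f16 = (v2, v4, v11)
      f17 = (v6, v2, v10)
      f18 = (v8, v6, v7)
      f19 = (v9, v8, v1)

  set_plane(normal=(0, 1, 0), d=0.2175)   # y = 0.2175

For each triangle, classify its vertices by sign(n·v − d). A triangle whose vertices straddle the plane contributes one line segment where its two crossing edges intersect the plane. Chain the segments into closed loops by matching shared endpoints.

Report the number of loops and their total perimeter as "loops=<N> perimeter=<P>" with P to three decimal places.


Straddling triangles (10 of 20):
  (v0,v11,v5) [+-+] → (-1.51613, 0.2175, 0.853972)–(-1.24729, 0.2175, 1.12281)  len=0.3802
  (v0,v7,v10) [++-] → (-1.24729, 0.2175, -1.12281)–(-1.51613, 0.2175, -0.853972)  len=0.3802
  (v0,v10,v11) [+--] → (-1.51613, 0.2175, -0.853972)–(-1.51613, 0.2175, 0.853972)  len=1.7079
  (v1,v5,v9) [++-] → (1.24729, 0.2175, 1.12281)–(1.51613, 0.2175, 0.853972)  len=0.3802
  (v5,v11,v4) [+--] → (-1.24729, 0.2175, 1.12281)–(0, 0.2175, 1.5992)  len=1.3352
  (v10,v7,v6) [-+-] → (-1.24729, 0.2175, -1.12281)–(0, 0.2175, -1.5992)  len=1.3352
  (v7,v1,v8) [++-] → (1.51613, 0.2175, -0.853972)–(1.24729, 0.2175, -1.12281)  len=0.3802
  (v4,v9,v5) [--+] → (1.24729, 0.2175, 1.12281)–(0, 0.2175, 1.5992)  len=1.3352
  (v8,v6,v7) [--+] → (0, 0.2175, -1.5992)–(1.24729, 0.2175, -1.12281)  len=1.3352
  (v9,v8,v1) [--+] → (1.51613, 0.2175, -0.853972)–(1.51613, 0.2175, 0.853972)  len=1.7079

Chained into 1 loop(s):
  loop 1: 10 segments, perimeter = 10.2773
Total perimeter = 10.277

loops=1 perimeter=10.277


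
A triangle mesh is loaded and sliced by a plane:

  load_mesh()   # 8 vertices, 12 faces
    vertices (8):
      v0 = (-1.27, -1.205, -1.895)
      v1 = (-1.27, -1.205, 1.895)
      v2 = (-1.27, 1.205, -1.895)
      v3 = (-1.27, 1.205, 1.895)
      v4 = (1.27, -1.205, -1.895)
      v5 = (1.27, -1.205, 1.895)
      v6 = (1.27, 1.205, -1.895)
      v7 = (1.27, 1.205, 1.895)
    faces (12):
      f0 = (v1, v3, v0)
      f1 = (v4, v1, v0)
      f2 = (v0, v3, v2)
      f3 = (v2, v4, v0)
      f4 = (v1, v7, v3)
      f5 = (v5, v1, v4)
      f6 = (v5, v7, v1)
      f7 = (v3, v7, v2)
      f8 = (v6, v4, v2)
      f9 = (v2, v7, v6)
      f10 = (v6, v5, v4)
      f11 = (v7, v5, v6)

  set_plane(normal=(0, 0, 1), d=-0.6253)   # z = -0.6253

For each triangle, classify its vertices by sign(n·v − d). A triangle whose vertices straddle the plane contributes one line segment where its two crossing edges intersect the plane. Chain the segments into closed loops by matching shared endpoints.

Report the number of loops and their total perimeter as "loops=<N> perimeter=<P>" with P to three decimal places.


loops=1 perimeter=9.900

Straddling triangles (8 of 12):
  (v1,v3,v0) [++-] → (-1.27, -0.397618, -0.6253)–(-1.27, -1.205, -0.6253)  len=0.8074
  (v4,v1,v0) [-+-] → (0.419066, -1.205, -0.6253)–(-1.27, -1.205, -0.6253)  len=1.6891
  (v0,v3,v2) [-+-] → (-1.27, -0.397618, -0.6253)–(-1.27, 1.205, -0.6253)  len=1.6026
  (v5,v1,v4) [++-] → (0.419066, -1.205, -0.6253)–(1.27, -1.205, -0.6253)  len=0.8509
  (v3,v7,v2) [++-] → (-0.419066, 1.205, -0.6253)–(-1.27, 1.205, -0.6253)  len=0.8509
  (v2,v7,v6) [-+-] → (-0.419066, 1.205, -0.6253)–(1.27, 1.205, -0.6253)  len=1.6891
  (v6,v5,v4) [-+-] → (1.27, 0.397618, -0.6253)–(1.27, -1.205, -0.6253)  len=1.6026
  (v7,v5,v6) [++-] → (1.27, 0.397618, -0.6253)–(1.27, 1.205, -0.6253)  len=0.8074

Chained into 1 loop(s):
  loop 1: 8 segments, perimeter = 9.9000
Total perimeter = 9.900


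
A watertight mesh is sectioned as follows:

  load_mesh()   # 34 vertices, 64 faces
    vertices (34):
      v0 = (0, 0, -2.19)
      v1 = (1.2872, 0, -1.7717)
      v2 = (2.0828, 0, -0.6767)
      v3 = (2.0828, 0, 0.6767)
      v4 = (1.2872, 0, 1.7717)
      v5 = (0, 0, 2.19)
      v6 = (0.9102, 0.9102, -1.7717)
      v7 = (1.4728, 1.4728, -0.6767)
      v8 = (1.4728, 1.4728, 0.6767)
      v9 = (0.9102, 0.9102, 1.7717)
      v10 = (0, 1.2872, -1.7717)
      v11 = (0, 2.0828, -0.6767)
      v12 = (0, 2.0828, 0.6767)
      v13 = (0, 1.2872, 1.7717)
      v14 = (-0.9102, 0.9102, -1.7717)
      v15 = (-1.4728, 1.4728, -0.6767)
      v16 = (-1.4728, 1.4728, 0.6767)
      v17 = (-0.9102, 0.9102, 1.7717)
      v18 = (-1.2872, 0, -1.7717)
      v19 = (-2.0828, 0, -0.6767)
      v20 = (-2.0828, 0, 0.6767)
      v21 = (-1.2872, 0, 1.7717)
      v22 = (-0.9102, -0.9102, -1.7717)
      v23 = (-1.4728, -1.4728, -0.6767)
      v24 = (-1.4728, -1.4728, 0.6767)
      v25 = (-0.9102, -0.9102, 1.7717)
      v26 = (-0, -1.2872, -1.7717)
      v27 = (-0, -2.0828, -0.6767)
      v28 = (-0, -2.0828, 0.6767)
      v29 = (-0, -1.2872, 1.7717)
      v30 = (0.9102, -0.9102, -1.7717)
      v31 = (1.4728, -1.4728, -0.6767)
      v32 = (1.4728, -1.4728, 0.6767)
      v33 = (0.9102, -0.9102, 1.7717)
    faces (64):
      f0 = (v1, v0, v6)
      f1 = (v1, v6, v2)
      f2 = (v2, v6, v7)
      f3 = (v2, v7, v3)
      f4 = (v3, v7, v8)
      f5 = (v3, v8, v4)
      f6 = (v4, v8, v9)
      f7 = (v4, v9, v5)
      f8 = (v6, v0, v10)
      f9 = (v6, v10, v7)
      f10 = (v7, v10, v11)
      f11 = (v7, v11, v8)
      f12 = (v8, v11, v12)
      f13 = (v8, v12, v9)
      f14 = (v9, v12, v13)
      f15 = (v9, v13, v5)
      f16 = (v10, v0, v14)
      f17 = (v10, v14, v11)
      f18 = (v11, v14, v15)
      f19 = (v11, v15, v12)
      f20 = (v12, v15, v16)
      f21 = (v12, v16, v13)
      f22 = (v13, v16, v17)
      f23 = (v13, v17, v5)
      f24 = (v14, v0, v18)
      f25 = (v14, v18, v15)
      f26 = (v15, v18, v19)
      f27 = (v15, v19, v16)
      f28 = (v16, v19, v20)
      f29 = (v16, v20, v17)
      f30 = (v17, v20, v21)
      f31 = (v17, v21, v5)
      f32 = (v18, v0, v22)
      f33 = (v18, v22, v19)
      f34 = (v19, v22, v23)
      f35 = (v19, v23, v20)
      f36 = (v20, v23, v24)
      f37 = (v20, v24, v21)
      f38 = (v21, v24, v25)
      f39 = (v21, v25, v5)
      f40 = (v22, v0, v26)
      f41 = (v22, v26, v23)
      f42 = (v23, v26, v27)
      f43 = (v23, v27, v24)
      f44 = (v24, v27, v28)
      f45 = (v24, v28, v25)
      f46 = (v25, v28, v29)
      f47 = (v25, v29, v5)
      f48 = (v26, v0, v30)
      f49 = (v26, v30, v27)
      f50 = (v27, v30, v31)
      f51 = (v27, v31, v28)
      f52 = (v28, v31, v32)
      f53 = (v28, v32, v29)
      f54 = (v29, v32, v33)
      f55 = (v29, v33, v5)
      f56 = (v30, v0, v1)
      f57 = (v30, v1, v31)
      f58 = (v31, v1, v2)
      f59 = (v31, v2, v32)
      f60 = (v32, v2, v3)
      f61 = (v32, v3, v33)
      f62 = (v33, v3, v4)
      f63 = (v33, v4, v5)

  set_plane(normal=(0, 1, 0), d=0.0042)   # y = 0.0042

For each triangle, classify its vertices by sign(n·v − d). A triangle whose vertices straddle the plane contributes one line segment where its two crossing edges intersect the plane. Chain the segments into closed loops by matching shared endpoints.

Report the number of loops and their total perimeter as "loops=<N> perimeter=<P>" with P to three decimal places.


loops=1 perimeter=13.527

Straddling triangles (20 of 64):
  (v1,v0,v6) [--+] → (0.0042, 0.0042, -2.18807)–(1.28546, 0.0042, -1.7717)  len=1.3472
  (v1,v6,v2) [-+-] → (1.28546, 0.0042, -1.7717)–(2.07739, 0.0042, -0.681753)  len=1.3473
  (v2,v6,v7) [-++] → (2.07739, 0.0042, -0.681753)–(2.08106, 0.0042, -0.6767)  len=0.0062
  (v2,v7,v3) [-+-] → (2.08106, 0.0042, -0.6767)–(2.08106, 0.0042, 0.67284)  len=1.3495
  (v3,v7,v8) [-++] → (2.08106, 0.0042, 0.67284)–(2.08106, 0.0042, 0.6767)  len=0.0039
  (v3,v8,v4) [-+-] → (2.08106, 0.0042, 0.6767)–(1.28773, 0.0042, 1.76858)  len=1.3497
  (v4,v8,v9) [-++] → (1.28773, 0.0042, 1.76858)–(1.28546, 0.0042, 1.7717)  len=0.0039
  (v4,v9,v5) [-+-] → (1.28546, 0.0042, 1.7717)–(0.0042, 0.0042, 2.18807)  len=1.3472
  (v6,v0,v10) [+-+] → (0.0042, 0.0042, -2.18807)–(0, 0.0042, -2.18864)  len=0.0042
  (v9,v13,v5) [++-] → (0, 0.0042, 2.18864)–(0.0042, 0.0042, 2.18807)  len=0.0042
  (v10,v0,v14) [+-+] → (0, 0.0042, -2.18864)–(-0.0042, 0.0042, -2.18807)  len=0.0042
  (v13,v17,v5) [++-] → (-0.0042, 0.0042, 2.18807)–(0, 0.0042, 2.18864)  len=0.0042
  (v14,v0,v18) [+--] → (-0.0042, 0.0042, -2.18807)–(-1.28546, 0.0042, -1.7717)  len=1.3472
  (v14,v18,v15) [+-+] → (-1.28546, 0.0042, -1.7717)–(-1.28773, 0.0042, -1.76858)  len=0.0039
  (v15,v18,v19) [+--] → (-1.28773, 0.0042, -1.76858)–(-2.08106, 0.0042, -0.6767)  len=1.3497
  (v15,v19,v16) [+-+] → (-2.08106, 0.0042, -0.6767)–(-2.08106, 0.0042, -0.67284)  len=0.0039
  (v16,v19,v20) [+--] → (-2.08106, 0.0042, -0.67284)–(-2.08106, 0.0042, 0.6767)  len=1.3495
  (v16,v20,v17) [+-+] → (-2.08106, 0.0042, 0.6767)–(-2.07739, 0.0042, 0.681753)  len=0.0062
  (v17,v20,v21) [+--] → (-2.07739, 0.0042, 0.681753)–(-1.28546, 0.0042, 1.7717)  len=1.3473
  (v17,v21,v5) [+--] → (-1.28546, 0.0042, 1.7717)–(-0.0042, 0.0042, 2.18807)  len=1.3472

Chained into 1 loop(s):
  loop 1: 20 segments, perimeter = 13.5267
Total perimeter = 13.527


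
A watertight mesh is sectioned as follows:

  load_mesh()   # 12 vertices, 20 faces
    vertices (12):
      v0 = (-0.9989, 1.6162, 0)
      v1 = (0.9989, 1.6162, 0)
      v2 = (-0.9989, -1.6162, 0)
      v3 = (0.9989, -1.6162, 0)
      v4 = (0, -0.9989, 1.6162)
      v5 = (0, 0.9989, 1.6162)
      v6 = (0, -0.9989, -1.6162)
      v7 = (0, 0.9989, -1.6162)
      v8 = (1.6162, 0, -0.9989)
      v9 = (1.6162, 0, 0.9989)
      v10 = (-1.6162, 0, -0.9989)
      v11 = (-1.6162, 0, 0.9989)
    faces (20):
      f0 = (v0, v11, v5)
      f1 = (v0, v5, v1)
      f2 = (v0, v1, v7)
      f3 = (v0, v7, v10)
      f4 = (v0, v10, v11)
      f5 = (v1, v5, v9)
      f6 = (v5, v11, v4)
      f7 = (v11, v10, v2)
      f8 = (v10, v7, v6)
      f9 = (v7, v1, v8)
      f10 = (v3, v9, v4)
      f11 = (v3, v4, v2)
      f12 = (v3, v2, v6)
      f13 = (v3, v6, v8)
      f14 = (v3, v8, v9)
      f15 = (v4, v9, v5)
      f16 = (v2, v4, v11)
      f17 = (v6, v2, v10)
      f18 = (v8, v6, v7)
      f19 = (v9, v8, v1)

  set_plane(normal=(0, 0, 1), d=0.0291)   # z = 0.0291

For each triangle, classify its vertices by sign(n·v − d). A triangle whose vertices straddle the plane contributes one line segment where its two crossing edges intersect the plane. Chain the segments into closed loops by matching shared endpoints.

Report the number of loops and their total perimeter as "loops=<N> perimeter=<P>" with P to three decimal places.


Straddling triangles (10 of 20):
  (v0,v11,v5) [-++] → (-1.01688, 1.56912, 0.0291)–(-0.980915, 1.60509, 0.0291)  len=0.0509
  (v0,v5,v1) [-+-] → (-0.980915, 1.60509, 0.0291)–(0.980915, 1.60509, 0.0291)  len=1.9618
  (v0,v10,v11) [--+] → (-1.6162, 0, 0.0291)–(-1.01688, 1.56912, 0.0291)  len=1.6797
  (v1,v5,v9) [-++] → (0.980915, 1.60509, 0.0291)–(1.01688, 1.56912, 0.0291)  len=0.0509
  (v11,v10,v2) [+--] → (-1.6162, 0, 0.0291)–(-1.01688, -1.56912, 0.0291)  len=1.6797
  (v3,v9,v4) [-++] → (1.01688, -1.56912, 0.0291)–(0.980915, -1.60509, 0.0291)  len=0.0509
  (v3,v4,v2) [-+-] → (0.980915, -1.60509, 0.0291)–(-0.980915, -1.60509, 0.0291)  len=1.9618
  (v3,v8,v9) [--+] → (1.6162, 0, 0.0291)–(1.01688, -1.56912, 0.0291)  len=1.6797
  (v2,v4,v11) [-++] → (-0.980915, -1.60509, 0.0291)–(-1.01688, -1.56912, 0.0291)  len=0.0509
  (v9,v8,v1) [+--] → (1.6162, 0, 0.0291)–(1.01688, 1.56912, 0.0291)  len=1.6797

Chained into 1 loop(s):
  loop 1: 10 segments, perimeter = 10.8458
Total perimeter = 10.846

loops=1 perimeter=10.846


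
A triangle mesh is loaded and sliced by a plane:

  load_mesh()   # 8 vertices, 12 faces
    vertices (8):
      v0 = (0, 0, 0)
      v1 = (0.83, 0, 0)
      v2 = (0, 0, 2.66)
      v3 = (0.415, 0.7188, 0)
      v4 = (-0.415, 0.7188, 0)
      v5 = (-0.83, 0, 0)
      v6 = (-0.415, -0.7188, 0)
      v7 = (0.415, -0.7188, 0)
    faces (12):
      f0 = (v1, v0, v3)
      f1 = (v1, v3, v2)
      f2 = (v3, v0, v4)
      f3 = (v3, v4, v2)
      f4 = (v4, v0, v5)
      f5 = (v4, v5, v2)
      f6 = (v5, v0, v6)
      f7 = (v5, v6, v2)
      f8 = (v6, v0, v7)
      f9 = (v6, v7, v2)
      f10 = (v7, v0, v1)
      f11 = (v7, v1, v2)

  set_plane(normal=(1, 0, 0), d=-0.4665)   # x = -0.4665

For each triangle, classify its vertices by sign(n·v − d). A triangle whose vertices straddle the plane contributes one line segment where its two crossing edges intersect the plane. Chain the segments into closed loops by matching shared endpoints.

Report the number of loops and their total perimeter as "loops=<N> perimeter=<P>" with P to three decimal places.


Straddling triangles (4 of 12):
  (v4,v0,v5) [++-] → (-0.4665, 0, 0)–(-0.4665, 0.6296, 0)  len=0.6296
  (v4,v5,v2) [+-+] → (-0.4665, 0.6296, 0)–(-0.4665, 0, 1.16495)  len=1.3242
  (v5,v0,v6) [-++] → (-0.4665, 0, 0)–(-0.4665, -0.6296, 0)  len=0.6296
  (v5,v6,v2) [-++] → (-0.4665, -0.6296, 0)–(-0.4665, 0, 1.16495)  len=1.3242

Chained into 1 loop(s):
  loop 1: 4 segments, perimeter = 3.9076
Total perimeter = 3.908

loops=1 perimeter=3.908


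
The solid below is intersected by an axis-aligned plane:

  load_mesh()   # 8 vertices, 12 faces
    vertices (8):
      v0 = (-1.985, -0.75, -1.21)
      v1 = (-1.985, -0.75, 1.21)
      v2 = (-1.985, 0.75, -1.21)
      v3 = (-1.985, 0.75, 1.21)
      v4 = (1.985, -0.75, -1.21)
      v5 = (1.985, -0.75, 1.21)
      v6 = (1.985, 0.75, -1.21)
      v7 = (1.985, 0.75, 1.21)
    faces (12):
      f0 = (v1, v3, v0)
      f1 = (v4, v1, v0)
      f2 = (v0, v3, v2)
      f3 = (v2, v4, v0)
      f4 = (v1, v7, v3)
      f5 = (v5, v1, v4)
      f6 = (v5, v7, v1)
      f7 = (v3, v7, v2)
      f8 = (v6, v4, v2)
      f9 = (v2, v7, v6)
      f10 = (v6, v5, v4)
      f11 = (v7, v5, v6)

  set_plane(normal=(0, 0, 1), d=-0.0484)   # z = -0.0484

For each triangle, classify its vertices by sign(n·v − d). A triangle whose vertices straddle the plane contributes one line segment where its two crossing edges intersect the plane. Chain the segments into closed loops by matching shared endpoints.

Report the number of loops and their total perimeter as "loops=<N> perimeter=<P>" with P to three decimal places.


Straddling triangles (8 of 12):
  (v1,v3,v0) [++-] → (-1.985, -0.03, -0.0484)–(-1.985, -0.75, -0.0484)  len=0.7200
  (v4,v1,v0) [-+-] → (0.0794, -0.75, -0.0484)–(-1.985, -0.75, -0.0484)  len=2.0644
  (v0,v3,v2) [-+-] → (-1.985, -0.03, -0.0484)–(-1.985, 0.75, -0.0484)  len=0.7800
  (v5,v1,v4) [++-] → (0.0794, -0.75, -0.0484)–(1.985, -0.75, -0.0484)  len=1.9056
  (v3,v7,v2) [++-] → (-0.0794, 0.75, -0.0484)–(-1.985, 0.75, -0.0484)  len=1.9056
  (v2,v7,v6) [-+-] → (-0.0794, 0.75, -0.0484)–(1.985, 0.75, -0.0484)  len=2.0644
  (v6,v5,v4) [-+-] → (1.985, 0.03, -0.0484)–(1.985, -0.75, -0.0484)  len=0.7800
  (v7,v5,v6) [++-] → (1.985, 0.03, -0.0484)–(1.985, 0.75, -0.0484)  len=0.7200

Chained into 1 loop(s):
  loop 1: 8 segments, perimeter = 10.9400
Total perimeter = 10.940

loops=1 perimeter=10.940


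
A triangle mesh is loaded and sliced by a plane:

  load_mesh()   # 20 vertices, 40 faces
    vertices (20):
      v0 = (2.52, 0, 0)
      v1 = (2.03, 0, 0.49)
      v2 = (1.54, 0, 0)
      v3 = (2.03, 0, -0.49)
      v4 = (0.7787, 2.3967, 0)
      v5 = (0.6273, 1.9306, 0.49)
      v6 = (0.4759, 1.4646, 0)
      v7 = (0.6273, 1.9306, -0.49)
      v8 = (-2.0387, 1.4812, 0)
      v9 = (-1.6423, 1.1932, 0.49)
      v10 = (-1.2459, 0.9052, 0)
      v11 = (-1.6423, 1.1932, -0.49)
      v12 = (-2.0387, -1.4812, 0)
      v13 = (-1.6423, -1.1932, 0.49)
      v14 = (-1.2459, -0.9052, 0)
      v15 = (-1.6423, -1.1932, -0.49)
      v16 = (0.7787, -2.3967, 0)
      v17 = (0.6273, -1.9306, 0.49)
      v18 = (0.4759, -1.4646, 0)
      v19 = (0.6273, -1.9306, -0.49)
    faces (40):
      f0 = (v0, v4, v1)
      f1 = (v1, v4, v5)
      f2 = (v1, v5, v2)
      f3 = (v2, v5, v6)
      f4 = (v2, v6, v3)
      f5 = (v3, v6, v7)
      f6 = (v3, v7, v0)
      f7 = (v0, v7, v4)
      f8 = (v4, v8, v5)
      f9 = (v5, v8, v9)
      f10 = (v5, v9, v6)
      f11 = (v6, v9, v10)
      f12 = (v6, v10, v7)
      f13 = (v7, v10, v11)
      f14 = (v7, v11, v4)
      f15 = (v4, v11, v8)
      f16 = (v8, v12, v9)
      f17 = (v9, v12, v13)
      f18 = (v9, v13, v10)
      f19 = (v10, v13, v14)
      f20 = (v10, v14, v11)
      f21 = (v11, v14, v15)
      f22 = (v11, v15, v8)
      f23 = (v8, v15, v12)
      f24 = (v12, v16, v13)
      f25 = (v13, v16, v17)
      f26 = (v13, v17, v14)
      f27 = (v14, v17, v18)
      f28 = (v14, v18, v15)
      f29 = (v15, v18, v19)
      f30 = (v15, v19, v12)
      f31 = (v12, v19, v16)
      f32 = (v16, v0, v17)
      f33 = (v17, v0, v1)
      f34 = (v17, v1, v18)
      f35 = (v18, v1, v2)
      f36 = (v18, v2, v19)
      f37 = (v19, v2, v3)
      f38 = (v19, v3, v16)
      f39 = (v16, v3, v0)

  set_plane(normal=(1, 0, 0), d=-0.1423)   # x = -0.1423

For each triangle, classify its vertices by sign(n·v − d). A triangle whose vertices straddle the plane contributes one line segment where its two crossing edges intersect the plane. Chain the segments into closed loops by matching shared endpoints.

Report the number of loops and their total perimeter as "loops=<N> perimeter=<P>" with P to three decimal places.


loops=2 perimeter=5.147

Straddling triangles (16 of 40):
  (v4,v8,v5) [+-+] → (-0.1423, 2.09743, 0)–(-0.1423, 1.80087, 0.348551)  len=0.4576
  (v5,v8,v9) [+--] → (-0.1423, 1.80087, 0.348551)–(-0.1423, 1.68055, 0.49)  len=0.1857
  (v5,v9,v6) [+-+] → (-0.1423, 1.68055, 0.49)–(-0.1423, 1.38539, 0.143007)  len=0.4555
  (v6,v9,v10) [+--] → (-0.1423, 1.38539, 0.143007)–(-0.1423, 1.26375, 0)  len=0.1877
  (v6,v10,v7) [+-+] → (-0.1423, 1.26375, 0)–(-0.1423, 1.50932, -0.288685)  len=0.3790
  (v7,v10,v11) [+--] → (-0.1423, 1.50932, -0.288685)–(-0.1423, 1.68055, -0.49)  len=0.2643
  (v7,v11,v4) [+-+] → (-0.1423, 1.68055, -0.49)–(-0.1423, 1.93886, -0.186406)  len=0.3986
  (v4,v11,v8) [+--] → (-0.1423, 1.93886, -0.186406)–(-0.1423, 2.09743, 0)  len=0.2447
  (v12,v16,v13) [-+-] → (-0.1423, -2.09743, 0)–(-0.1423, -1.93886, 0.186406)  len=0.2447
  (v13,v16,v17) [-++] → (-0.1423, -1.93886, 0.186406)–(-0.1423, -1.68055, 0.49)  len=0.3986
  (v13,v17,v14) [-+-] → (-0.1423, -1.68055, 0.49)–(-0.1423, -1.50932, 0.288685)  len=0.2643
  (v14,v17,v18) [-++] → (-0.1423, -1.50932, 0.288685)–(-0.1423, -1.26375, 0)  len=0.3790
  (v14,v18,v15) [-+-] → (-0.1423, -1.26375, 0)–(-0.1423, -1.38539, -0.143007)  len=0.1877
  (v15,v18,v19) [-++] → (-0.1423, -1.38539, -0.143007)–(-0.1423, -1.68055, -0.49)  len=0.4555
  (v15,v19,v12) [-+-] → (-0.1423, -1.68055, -0.49)–(-0.1423, -1.80087, -0.348551)  len=0.1857
  (v12,v19,v16) [-++] → (-0.1423, -1.80087, -0.348551)–(-0.1423, -2.09743, 0)  len=0.4576

Chained into 2 loop(s):
  loop 1: 8 segments, perimeter = 2.5733
  loop 2: 8 segments, perimeter = 2.5733
Total perimeter = 5.147


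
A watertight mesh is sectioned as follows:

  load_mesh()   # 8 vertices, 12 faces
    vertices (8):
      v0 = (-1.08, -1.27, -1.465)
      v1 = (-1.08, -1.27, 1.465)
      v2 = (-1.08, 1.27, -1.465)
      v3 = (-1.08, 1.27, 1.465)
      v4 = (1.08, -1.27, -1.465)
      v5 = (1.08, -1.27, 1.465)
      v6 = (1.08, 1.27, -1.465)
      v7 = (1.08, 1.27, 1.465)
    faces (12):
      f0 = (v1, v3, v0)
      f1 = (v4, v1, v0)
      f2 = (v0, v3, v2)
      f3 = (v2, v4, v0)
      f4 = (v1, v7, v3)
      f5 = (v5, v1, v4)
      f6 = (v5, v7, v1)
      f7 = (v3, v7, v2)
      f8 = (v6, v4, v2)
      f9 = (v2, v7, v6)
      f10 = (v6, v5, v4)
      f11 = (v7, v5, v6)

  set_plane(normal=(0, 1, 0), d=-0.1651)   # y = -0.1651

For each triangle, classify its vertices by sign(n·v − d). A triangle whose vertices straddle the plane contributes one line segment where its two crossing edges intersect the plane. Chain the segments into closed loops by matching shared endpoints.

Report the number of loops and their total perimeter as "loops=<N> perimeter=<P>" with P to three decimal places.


Straddling triangles (8 of 12):
  (v1,v3,v0) [-+-] → (-1.08, -0.1651, 1.465)–(-1.08, -0.1651, -0.19045)  len=1.6555
  (v0,v3,v2) [-++] → (-1.08, -0.1651, -0.19045)–(-1.08, -0.1651, -1.465)  len=1.2746
  (v2,v4,v0) [+--] → (0.1404, -0.1651, -1.465)–(-1.08, -0.1651, -1.465)  len=1.2204
  (v1,v7,v3) [-++] → (-0.1404, -0.1651, 1.465)–(-1.08, -0.1651, 1.465)  len=0.9396
  (v5,v7,v1) [-+-] → (1.08, -0.1651, 1.465)–(-0.1404, -0.1651, 1.465)  len=1.2204
  (v6,v4,v2) [+-+] → (1.08, -0.1651, -1.465)–(0.1404, -0.1651, -1.465)  len=0.9396
  (v6,v5,v4) [+--] → (1.08, -0.1651, 0.19045)–(1.08, -0.1651, -1.465)  len=1.6555
  (v7,v5,v6) [+-+] → (1.08, -0.1651, 1.465)–(1.08, -0.1651, 0.19045)  len=1.2746

Chained into 1 loop(s):
  loop 1: 8 segments, perimeter = 10.1800
Total perimeter = 10.180

loops=1 perimeter=10.180


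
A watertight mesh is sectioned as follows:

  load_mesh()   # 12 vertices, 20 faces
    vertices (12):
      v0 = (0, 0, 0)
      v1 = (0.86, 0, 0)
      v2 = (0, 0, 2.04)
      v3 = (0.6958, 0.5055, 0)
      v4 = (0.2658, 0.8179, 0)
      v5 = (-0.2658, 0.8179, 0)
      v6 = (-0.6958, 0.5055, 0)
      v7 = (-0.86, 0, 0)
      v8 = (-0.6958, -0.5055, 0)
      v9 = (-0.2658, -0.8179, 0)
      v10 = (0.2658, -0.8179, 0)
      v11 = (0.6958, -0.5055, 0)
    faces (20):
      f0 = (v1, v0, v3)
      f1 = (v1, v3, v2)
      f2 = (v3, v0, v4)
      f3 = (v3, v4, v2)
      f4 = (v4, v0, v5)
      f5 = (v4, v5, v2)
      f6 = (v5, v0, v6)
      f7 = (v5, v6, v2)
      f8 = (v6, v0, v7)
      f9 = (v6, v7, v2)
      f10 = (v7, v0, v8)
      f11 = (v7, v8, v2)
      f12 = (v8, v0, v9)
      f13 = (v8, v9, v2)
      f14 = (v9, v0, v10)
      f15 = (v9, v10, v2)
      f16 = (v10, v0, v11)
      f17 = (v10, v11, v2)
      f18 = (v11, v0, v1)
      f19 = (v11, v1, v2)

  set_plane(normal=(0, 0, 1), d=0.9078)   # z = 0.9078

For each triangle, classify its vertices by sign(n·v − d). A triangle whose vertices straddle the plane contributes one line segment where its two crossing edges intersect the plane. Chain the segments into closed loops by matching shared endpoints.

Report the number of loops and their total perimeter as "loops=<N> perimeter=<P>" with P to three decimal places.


loops=1 perimeter=2.950

Straddling triangles (10 of 20):
  (v1,v3,v2) [--+] → (0.386169, 0.280552, 0.9078)–(0.4773, 0, 0.9078)  len=0.2950
  (v3,v4,v2) [--+] → (0.147519, 0.453934, 0.9078)–(0.386169, 0.280552, 0.9078)  len=0.2950
  (v4,v5,v2) [--+] → (-0.147519, 0.453934, 0.9078)–(0.147519, 0.453935, 0.9078)  len=0.2950
  (v5,v6,v2) [--+] → (-0.386169, 0.280552, 0.9078)–(-0.147519, 0.453935, 0.9078)  len=0.2950
  (v6,v7,v2) [--+] → (-0.4773, 0, 0.9078)–(-0.386169, 0.280552, 0.9078)  len=0.2950
  (v7,v8,v2) [--+] → (-0.386169, -0.280552, 0.9078)–(-0.4773, 0, 0.9078)  len=0.2950
  (v8,v9,v2) [--+] → (-0.147519, -0.453934, 0.9078)–(-0.386169, -0.280552, 0.9078)  len=0.2950
  (v9,v10,v2) [--+] → (0.147519, -0.453934, 0.9078)–(-0.147519, -0.453935, 0.9078)  len=0.2950
  (v10,v11,v2) [--+] → (0.386169, -0.280552, 0.9078)–(0.147519, -0.453935, 0.9078)  len=0.2950
  (v11,v1,v2) [--+] → (0.4773, 0, 0.9078)–(0.386169, -0.280552, 0.9078)  len=0.2950

Chained into 1 loop(s):
  loop 1: 10 segments, perimeter = 2.9499
Total perimeter = 2.950


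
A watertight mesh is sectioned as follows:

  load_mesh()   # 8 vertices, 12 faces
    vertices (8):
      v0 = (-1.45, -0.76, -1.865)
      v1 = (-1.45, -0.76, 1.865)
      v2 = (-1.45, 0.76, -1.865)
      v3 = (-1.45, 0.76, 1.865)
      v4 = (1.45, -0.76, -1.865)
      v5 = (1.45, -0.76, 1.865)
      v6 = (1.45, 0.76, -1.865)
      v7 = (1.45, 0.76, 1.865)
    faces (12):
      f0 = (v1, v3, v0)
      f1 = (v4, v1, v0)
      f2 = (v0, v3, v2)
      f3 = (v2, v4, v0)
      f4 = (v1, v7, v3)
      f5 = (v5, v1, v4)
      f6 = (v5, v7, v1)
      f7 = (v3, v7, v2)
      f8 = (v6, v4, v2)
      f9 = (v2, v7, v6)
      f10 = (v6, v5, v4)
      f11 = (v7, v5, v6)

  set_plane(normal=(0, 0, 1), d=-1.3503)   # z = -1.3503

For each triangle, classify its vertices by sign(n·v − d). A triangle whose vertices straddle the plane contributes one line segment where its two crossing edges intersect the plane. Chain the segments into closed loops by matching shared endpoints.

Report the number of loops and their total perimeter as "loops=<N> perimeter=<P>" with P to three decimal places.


Straddling triangles (8 of 12):
  (v1,v3,v0) [++-] → (-1.45, -0.550256, -1.3503)–(-1.45, -0.76, -1.3503)  len=0.2097
  (v4,v1,v0) [-+-] → (1.04983, -0.76, -1.3503)–(-1.45, -0.76, -1.3503)  len=2.4998
  (v0,v3,v2) [-+-] → (-1.45, -0.550256, -1.3503)–(-1.45, 0.76, -1.3503)  len=1.3103
  (v5,v1,v4) [++-] → (1.04983, -0.76, -1.3503)–(1.45, -0.76, -1.3503)  len=0.4002
  (v3,v7,v2) [++-] → (-1.04983, 0.76, -1.3503)–(-1.45, 0.76, -1.3503)  len=0.4002
  (v2,v7,v6) [-+-] → (-1.04983, 0.76, -1.3503)–(1.45, 0.76, -1.3503)  len=2.4998
  (v6,v5,v4) [-+-] → (1.45, 0.550256, -1.3503)–(1.45, -0.76, -1.3503)  len=1.3103
  (v7,v5,v6) [++-] → (1.45, 0.550256, -1.3503)–(1.45, 0.76, -1.3503)  len=0.2097

Chained into 1 loop(s):
  loop 1: 8 segments, perimeter = 8.8400
Total perimeter = 8.840

loops=1 perimeter=8.840


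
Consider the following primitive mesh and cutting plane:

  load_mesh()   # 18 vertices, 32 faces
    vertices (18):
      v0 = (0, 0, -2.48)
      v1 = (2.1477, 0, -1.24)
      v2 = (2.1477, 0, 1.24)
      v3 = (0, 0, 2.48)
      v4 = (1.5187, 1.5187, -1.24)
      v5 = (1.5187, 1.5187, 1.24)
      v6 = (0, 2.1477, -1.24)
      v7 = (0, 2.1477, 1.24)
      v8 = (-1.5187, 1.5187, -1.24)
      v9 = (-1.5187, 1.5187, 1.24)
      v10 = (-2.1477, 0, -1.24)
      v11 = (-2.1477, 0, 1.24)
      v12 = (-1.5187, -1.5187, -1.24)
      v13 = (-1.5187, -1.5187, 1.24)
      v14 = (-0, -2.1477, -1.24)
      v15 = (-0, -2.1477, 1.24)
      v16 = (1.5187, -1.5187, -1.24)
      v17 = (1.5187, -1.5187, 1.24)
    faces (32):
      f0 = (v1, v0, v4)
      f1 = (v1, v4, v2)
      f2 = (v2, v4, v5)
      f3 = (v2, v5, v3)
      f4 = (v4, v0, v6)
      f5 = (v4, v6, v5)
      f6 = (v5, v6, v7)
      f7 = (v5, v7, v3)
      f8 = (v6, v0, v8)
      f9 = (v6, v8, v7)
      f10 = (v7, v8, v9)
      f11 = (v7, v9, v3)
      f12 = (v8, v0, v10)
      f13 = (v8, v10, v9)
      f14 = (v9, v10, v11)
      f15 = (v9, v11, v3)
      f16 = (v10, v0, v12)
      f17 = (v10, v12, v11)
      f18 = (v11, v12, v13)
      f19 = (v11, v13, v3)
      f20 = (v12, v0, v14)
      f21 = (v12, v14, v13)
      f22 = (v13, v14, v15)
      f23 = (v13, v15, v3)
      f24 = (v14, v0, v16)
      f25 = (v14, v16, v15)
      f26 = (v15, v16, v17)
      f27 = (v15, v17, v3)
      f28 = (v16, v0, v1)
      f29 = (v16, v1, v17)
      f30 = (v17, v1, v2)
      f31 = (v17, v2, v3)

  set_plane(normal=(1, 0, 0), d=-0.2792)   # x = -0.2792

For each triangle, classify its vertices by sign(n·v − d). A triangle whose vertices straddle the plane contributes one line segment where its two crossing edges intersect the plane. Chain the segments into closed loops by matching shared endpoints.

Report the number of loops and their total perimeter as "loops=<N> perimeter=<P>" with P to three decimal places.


loops=1 perimeter=14.204

Straddling triangles (12 of 32):
  (v6,v0,v8) [++-] → (-0.2792, 0.2792, -2.25204)–(-0.2792, 2.03206, -1.24)  len=2.0240
  (v6,v8,v7) [+-+] → (-0.2792, 2.03206, -1.24)–(-0.2792, 2.03206, 0.784073)  len=2.0241
  (v7,v8,v9) [+--] → (-0.2792, 2.03206, 0.784073)–(-0.2792, 2.03206, 1.24)  len=0.4559
  (v7,v9,v3) [+-+] → (-0.2792, 2.03206, 1.24)–(-0.2792, 0.2792, 2.25204)  len=2.0240
  (v8,v0,v10) [-+-] → (-0.2792, 0.2792, -2.25204)–(-0.2792, 0, -2.3188)  len=0.2871
  (v9,v11,v3) [--+] → (-0.2792, 0, 2.3188)–(-0.2792, 0.2792, 2.25204)  len=0.2871
  (v10,v0,v12) [-+-] → (-0.2792, 0, -2.3188)–(-0.2792, -0.2792, -2.25204)  len=0.2871
  (v11,v13,v3) [--+] → (-0.2792, -0.2792, 2.25204)–(-0.2792, 0, 2.3188)  len=0.2871
  (v12,v0,v14) [-++] → (-0.2792, -0.2792, -2.25204)–(-0.2792, -2.03206, -1.24)  len=2.0240
  (v12,v14,v13) [-+-] → (-0.2792, -2.03206, -1.24)–(-0.2792, -2.03206, -0.784073)  len=0.4559
  (v13,v14,v15) [-++] → (-0.2792, -2.03206, -0.784073)–(-0.2792, -2.03206, 1.24)  len=2.0241
  (v13,v15,v3) [-++] → (-0.2792, -2.03206, 1.24)–(-0.2792, -0.2792, 2.25204)  len=2.0240

Chained into 1 loop(s):
  loop 1: 12 segments, perimeter = 14.2045
Total perimeter = 14.204


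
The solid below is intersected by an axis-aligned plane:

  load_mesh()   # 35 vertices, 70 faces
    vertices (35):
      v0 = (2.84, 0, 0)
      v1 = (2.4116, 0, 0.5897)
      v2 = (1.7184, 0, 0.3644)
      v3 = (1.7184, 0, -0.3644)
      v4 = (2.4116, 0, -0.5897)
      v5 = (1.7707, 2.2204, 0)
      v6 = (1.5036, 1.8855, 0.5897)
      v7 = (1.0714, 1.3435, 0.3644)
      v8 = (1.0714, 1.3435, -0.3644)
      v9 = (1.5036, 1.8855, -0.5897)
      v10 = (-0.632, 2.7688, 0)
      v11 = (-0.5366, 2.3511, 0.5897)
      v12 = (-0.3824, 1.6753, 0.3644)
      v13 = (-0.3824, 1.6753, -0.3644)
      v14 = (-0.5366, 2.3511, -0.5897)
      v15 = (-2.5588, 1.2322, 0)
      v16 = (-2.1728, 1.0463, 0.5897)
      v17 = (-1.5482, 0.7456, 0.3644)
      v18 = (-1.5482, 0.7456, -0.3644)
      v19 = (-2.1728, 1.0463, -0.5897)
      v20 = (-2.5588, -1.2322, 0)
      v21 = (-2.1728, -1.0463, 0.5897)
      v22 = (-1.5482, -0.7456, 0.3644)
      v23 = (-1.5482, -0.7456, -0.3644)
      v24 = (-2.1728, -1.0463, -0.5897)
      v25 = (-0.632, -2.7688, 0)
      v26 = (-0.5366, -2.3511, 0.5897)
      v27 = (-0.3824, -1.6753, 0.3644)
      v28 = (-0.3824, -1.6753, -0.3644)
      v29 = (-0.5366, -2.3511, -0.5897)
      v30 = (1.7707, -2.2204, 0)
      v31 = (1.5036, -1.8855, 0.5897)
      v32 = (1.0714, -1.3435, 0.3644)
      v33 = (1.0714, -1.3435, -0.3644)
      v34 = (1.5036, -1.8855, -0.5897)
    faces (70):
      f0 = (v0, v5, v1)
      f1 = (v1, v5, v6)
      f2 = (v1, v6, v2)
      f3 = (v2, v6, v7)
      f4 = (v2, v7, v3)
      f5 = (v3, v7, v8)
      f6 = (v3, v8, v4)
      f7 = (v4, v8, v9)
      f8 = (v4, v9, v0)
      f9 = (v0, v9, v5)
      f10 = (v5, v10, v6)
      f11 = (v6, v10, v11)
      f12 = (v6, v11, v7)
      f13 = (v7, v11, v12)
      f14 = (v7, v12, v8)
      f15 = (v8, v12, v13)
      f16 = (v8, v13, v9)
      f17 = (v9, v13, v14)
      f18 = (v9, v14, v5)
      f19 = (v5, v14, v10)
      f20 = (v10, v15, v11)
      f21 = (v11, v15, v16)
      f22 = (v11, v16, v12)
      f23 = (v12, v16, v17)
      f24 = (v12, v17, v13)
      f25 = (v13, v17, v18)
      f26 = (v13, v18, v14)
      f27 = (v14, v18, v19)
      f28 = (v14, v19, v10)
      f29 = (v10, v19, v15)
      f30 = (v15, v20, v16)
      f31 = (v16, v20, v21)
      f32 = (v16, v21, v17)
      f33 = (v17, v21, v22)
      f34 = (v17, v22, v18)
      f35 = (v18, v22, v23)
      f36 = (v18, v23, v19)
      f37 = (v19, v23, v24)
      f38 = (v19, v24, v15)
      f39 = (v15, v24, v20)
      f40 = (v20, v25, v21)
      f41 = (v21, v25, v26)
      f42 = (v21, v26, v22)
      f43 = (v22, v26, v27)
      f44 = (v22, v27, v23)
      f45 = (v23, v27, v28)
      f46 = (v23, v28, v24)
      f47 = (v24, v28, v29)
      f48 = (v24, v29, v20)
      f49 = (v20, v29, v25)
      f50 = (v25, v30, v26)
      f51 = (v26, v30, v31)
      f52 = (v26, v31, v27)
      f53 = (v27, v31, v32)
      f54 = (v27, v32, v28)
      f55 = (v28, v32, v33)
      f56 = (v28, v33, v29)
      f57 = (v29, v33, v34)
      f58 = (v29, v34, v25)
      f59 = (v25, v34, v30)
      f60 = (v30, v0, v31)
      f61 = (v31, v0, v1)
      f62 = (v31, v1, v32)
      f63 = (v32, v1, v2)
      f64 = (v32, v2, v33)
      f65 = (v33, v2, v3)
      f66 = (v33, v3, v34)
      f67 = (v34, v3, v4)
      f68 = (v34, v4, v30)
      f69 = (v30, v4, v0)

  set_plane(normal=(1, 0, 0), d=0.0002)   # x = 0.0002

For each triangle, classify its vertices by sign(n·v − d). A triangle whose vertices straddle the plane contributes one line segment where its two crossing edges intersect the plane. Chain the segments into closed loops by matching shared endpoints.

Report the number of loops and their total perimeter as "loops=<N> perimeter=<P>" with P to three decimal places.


loops=2 perimeter=7.015

Straddling triangles (20 of 70):
  (v5,v10,v6) [+-+] → (0.0002, 2.6245, 0)–(0.0002, 2.50732, 0.174568)  len=0.2103
  (v6,v10,v11) [+--] → (0.0002, 2.50732, 0.174568)–(0.0002, 2.2286, 0.5897)  len=0.5000
  (v6,v11,v7) [+-+] → (0.0002, 2.2286, 0.5897)–(0.0002, 2.01473, 0.514488)  len=0.2267
  (v7,v11,v12) [+--] → (0.0002, 2.01473, 0.514488)–(0.0002, 1.58798, 0.3644)  len=0.4524
  (v7,v12,v8) [+-+] → (0.0002, 1.58798, 0.3644)–(0.0002, 1.58798, 0.1726)  len=0.1918
  (v8,v12,v13) [+--] → (0.0002, 1.58798, 0.1726)–(0.0002, 1.58798, -0.3644)  len=0.5370
  (v8,v13,v9) [+-+] → (0.0002, 1.58798, -0.3644)–(0.0002, 1.71794, -0.410105)  len=0.1378
  (v9,v13,v14) [+--] → (0.0002, 1.71794, -0.410105)–(0.0002, 2.2286, -0.5897)  len=0.5413
  (v9,v14,v5) [+-+] → (0.0002, 2.2286, -0.5897)–(0.0002, 2.32069, -0.452505)  len=0.1652
  (v5,v14,v10) [+--] → (0.0002, 2.32069, -0.452505)–(0.0002, 2.6245, 0)  len=0.5450
  (v25,v30,v26) [-+-] → (0.0002, -2.6245, 0)–(0.0002, -2.32069, 0.452505)  len=0.5450
  (v26,v30,v31) [-++] → (0.0002, -2.32069, 0.452505)–(0.0002, -2.2286, 0.5897)  len=0.1652
  (v26,v31,v27) [-+-] → (0.0002, -2.2286, 0.5897)–(0.0002, -1.71794, 0.410105)  len=0.5413
  (v27,v31,v32) [-++] → (0.0002, -1.71794, 0.410105)–(0.0002, -1.58798, 0.3644)  len=0.1378
  (v27,v32,v28) [-+-] → (0.0002, -1.58798, 0.3644)–(0.0002, -1.58798, -0.1726)  len=0.5370
  (v28,v32,v33) [-++] → (0.0002, -1.58798, -0.1726)–(0.0002, -1.58798, -0.3644)  len=0.1918
  (v28,v33,v29) [-+-] → (0.0002, -1.58798, -0.3644)–(0.0002, -2.01473, -0.514488)  len=0.4524
  (v29,v33,v34) [-++] → (0.0002, -2.01473, -0.514488)–(0.0002, -2.2286, -0.5897)  len=0.2267
  (v29,v34,v25) [-+-] → (0.0002, -2.2286, -0.5897)–(0.0002, -2.50732, -0.174568)  len=0.5000
  (v25,v34,v30) [-++] → (0.0002, -2.50732, -0.174568)–(0.0002, -2.6245, 0)  len=0.2103

Chained into 2 loop(s):
  loop 1: 10 segments, perimeter = 3.5075
  loop 2: 10 segments, perimeter = 3.5075
Total perimeter = 7.015


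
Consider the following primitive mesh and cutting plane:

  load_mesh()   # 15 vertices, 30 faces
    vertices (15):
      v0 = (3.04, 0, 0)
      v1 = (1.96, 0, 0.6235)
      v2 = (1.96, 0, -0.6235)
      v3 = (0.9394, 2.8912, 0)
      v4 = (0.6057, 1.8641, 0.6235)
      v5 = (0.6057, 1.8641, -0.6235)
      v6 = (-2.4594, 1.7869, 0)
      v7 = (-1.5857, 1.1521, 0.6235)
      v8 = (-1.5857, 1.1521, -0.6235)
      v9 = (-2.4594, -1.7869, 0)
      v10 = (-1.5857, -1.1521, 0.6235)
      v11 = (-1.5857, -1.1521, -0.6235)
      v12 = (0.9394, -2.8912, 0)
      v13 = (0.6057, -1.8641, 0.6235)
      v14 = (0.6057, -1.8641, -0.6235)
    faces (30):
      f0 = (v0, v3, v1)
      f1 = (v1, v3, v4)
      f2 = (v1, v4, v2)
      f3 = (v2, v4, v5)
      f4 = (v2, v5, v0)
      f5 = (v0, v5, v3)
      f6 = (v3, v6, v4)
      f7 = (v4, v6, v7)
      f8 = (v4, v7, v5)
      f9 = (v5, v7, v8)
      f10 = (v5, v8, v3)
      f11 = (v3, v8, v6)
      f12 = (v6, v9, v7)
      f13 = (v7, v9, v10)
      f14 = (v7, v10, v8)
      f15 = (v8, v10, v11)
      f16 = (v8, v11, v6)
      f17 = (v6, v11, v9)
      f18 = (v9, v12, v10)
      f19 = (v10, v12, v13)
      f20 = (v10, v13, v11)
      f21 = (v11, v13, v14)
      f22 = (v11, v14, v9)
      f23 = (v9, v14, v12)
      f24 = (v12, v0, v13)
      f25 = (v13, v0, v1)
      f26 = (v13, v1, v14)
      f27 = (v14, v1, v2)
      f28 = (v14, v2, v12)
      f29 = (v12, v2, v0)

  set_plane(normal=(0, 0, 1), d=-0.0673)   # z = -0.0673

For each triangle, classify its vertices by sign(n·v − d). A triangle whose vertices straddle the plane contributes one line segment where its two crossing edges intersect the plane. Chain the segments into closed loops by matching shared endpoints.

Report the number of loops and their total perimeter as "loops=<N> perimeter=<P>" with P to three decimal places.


loops=2 perimeter=28.704

Straddling triangles (20 of 30):
  (v1,v4,v2) [++-] → (1.35594, 0.831445, -0.0673)–(1.96, 0, -0.0673)  len=1.0277
  (v2,v4,v5) [-+-] → (1.35594, 0.831445, -0.0673)–(0.6057, 1.8641, -0.0673)  len=1.2764
  (v2,v5,v0) [--+] → (2.77724, 0.201209, -0.0673)–(2.92343, 0, -0.0673)  len=0.2487
  (v0,v5,v3) [+-+] → (2.77724, 0.201209, -0.0673)–(0.903381, 2.78034, -0.0673)  len=3.1880
  (v4,v7,v5) [++-] → (-0.371731, 1.54653, -0.0673)–(0.6057, 1.8641, -0.0673)  len=1.0277
  (v5,v7,v8) [-+-] → (-0.371731, 1.54653, -0.0673)–(-1.5857, 1.1521, -0.0673)  len=1.2764
  (v5,v8,v3) [--+] → (0.666843, 2.70348, -0.0673)–(0.903381, 2.78034, -0.0673)  len=0.2487
  (v3,v8,v6) [+-+] → (0.666843, 2.70348, -0.0673)–(-2.36509, 1.71838, -0.0673)  len=3.1880
  (v7,v10,v8) [++-] → (-1.5857, 0.124357, -0.0673)–(-1.5857, 1.1521, -0.0673)  len=1.0277
  (v8,v10,v11) [-+-] → (-1.5857, 0.124357, -0.0673)–(-1.5857, -1.1521, -0.0673)  len=1.2765
  (v8,v11,v6) [--+] → (-2.36509, 1.46967, -0.0673)–(-2.36509, 1.71838, -0.0673)  len=0.2487
  (v6,v11,v9) [+-+] → (-2.36509, 1.46967, -0.0673)–(-2.36509, -1.71838, -0.0673)  len=3.1880
  (v10,v13,v11) [++-] → (-0.608269, -1.46967, -0.0673)–(-1.5857, -1.1521, -0.0673)  len=1.0277
  (v11,v13,v14) [-+-] → (-0.608269, -1.46967, -0.0673)–(0.6057, -1.8641, -0.0673)  len=1.2764
  (v11,v14,v9) [--+] → (-2.12856, -1.79523, -0.0673)–(-2.36509, -1.71838, -0.0673)  len=0.2487
  (v9,v14,v12) [+-+] → (-2.12856, -1.79523, -0.0673)–(0.903381, -2.78034, -0.0673)  len=3.1880
  (v13,v1,v14) [++-] → (1.20976, -1.03265, -0.0673)–(0.6057, -1.8641, -0.0673)  len=1.0277
  (v14,v1,v2) [-+-] → (1.20976, -1.03265, -0.0673)–(1.96, 0, -0.0673)  len=1.2764
  (v14,v2,v12) [--+] → (1.04956, -2.57913, -0.0673)–(0.903381, -2.78034, -0.0673)  len=0.2487
  (v12,v2,v0) [+-+] → (1.04956, -2.57913, -0.0673)–(2.92343, 0, -0.0673)  len=3.1880

Chained into 2 loop(s):
  loop 1: 10 segments, perimeter = 11.5208
  loop 2: 10 segments, perimeter = 17.1835
Total perimeter = 28.704
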